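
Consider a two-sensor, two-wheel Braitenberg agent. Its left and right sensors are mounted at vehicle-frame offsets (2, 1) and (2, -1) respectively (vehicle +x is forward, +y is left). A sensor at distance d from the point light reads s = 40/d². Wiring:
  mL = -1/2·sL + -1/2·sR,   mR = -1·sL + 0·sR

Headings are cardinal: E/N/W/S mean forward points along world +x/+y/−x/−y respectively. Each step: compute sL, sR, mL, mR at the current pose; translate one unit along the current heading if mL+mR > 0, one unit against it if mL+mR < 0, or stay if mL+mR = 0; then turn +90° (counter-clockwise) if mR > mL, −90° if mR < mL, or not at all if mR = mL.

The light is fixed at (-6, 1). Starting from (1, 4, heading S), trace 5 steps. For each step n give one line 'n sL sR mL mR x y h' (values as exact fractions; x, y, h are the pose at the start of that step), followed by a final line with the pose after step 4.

0 8/13 40/37 -408/481 -8/13 1 4 S
1 20/53 4/9 -196/477 -20/53 1 5 E
2 40/61 8/17 -584/1037 -40/61 0 5 N
3 1/2 10/17 -37/68 -1/2 0 4 E
4 40/41 40/61 -2040/2501 -40/41 -1 4 N
final -1 3 E

n=0: pose=(1,4,S); sL=8/13, sR=40/37; mL=-408/481, mR=-8/13; mL+mR=-704/481 → advance -1; mR−mL=112/481 → turn +1·90°
n=1: pose=(1,5,E); sL=20/53, sR=4/9; mL=-196/477, mR=-20/53; mL+mR=-376/477 → advance -1; mR−mL=16/477 → turn +1·90°
n=2: pose=(0,5,N); sL=40/61, sR=8/17; mL=-584/1037, mR=-40/61; mL+mR=-1264/1037 → advance -1; mR−mL=-96/1037 → turn -1·90°
n=3: pose=(0,4,E); sL=1/2, sR=10/17; mL=-37/68, mR=-1/2; mL+mR=-71/68 → advance -1; mR−mL=3/68 → turn +1·90°
n=4: pose=(-1,4,N); sL=40/41, sR=40/61; mL=-2040/2501, mR=-40/41; mL+mR=-4480/2501 → advance -1; mR−mL=-400/2501 → turn -1·90°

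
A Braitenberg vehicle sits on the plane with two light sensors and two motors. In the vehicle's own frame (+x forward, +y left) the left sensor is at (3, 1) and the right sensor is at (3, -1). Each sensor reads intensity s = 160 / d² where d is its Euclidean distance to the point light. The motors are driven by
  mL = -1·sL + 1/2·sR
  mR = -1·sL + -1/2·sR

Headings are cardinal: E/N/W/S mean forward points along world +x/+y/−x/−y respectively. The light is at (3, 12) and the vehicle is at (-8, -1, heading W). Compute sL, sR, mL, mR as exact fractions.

20/49 8/17 -144/833 -536/833

left sensor world pos  = (-11, -2); dL² = 392
right sensor world pos = (-11, 0); dR² = 340
sL = 160/392 = 20/49
sR = 160/340 = 8/17
mL = -1·sL + 1/2·sR = -144/833
mR = -1·sL + -1/2·sR = -536/833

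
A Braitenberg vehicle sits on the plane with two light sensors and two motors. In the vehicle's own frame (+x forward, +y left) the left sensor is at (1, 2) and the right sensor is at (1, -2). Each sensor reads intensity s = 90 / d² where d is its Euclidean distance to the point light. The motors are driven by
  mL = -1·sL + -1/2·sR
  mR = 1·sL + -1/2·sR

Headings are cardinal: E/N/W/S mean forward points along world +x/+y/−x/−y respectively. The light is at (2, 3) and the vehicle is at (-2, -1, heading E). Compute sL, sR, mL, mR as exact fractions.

90/13 2 -103/13 77/13

left sensor world pos  = (-1, 1); dL² = 13
right sensor world pos = (-1, -3); dR² = 45
sL = 90/13 = 90/13
sR = 90/45 = 2
mL = -1·sL + -1/2·sR = -103/13
mR = 1·sL + -1/2·sR = 77/13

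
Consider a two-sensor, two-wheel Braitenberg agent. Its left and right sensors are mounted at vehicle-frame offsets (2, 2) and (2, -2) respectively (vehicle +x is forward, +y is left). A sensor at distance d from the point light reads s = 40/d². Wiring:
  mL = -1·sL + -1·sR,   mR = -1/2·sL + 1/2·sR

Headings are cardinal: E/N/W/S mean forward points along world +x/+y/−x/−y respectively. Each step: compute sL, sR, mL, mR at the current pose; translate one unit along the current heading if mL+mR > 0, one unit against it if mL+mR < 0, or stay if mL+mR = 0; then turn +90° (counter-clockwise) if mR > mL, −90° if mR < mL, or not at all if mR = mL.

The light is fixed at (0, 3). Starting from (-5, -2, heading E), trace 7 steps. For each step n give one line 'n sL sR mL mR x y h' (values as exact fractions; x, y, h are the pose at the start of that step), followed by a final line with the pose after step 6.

n=0: pose=(-5,-2,E); sL=20/9, sR=20/29; mL=-760/261, mR=-200/261; mL+mR=-320/87 → advance -1; mR−mL=560/261 → turn +1·90°
n=1: pose=(-6,-2,N); sL=40/73, sR=8/5; mL=-784/365, mR=192/365; mL+mR=-592/365 → advance -1; mR−mL=976/365 → turn +1·90°
n=2: pose=(-6,-3,W); sL=5/16, sR=1/2; mL=-13/16, mR=3/32; mL+mR=-23/32 → advance -1; mR−mL=29/32 → turn +1·90°
n=3: pose=(-5,-3,S); sL=40/73, sR=40/113; mL=-7440/8249, mR=-800/8249; mL+mR=-8240/8249 → advance -1; mR−mL=6640/8249 → turn +1·90°
n=4: pose=(-5,-2,E); sL=20/9, sR=20/29; mL=-760/261, mR=-200/261; mL+mR=-320/87 → advance -1; mR−mL=560/261 → turn +1·90°
n=5: pose=(-6,-2,N); sL=40/73, sR=8/5; mL=-784/365, mR=192/365; mL+mR=-592/365 → advance -1; mR−mL=976/365 → turn +1·90°
n=6: pose=(-6,-3,W); sL=5/16, sR=1/2; mL=-13/16, mR=3/32; mL+mR=-23/32 → advance -1; mR−mL=29/32 → turn +1·90°

0 20/9 20/29 -760/261 -200/261 -5 -2 E
1 40/73 8/5 -784/365 192/365 -6 -2 N
2 5/16 1/2 -13/16 3/32 -6 -3 W
3 40/73 40/113 -7440/8249 -800/8249 -5 -3 S
4 20/9 20/29 -760/261 -200/261 -5 -2 E
5 40/73 8/5 -784/365 192/365 -6 -2 N
6 5/16 1/2 -13/16 3/32 -6 -3 W
final -5 -3 S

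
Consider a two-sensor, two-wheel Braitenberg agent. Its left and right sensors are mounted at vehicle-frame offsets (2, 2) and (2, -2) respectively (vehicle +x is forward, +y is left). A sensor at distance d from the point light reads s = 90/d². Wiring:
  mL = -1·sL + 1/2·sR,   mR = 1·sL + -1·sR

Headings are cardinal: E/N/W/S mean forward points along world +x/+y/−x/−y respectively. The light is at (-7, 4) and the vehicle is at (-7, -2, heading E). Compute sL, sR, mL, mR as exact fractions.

9/2 45/34 -261/68 54/17

left sensor world pos  = (-5, 0); dL² = 20
right sensor world pos = (-5, -4); dR² = 68
sL = 90/20 = 9/2
sR = 90/68 = 45/34
mL = -1·sL + 1/2·sR = -261/68
mR = 1·sL + -1·sR = 54/17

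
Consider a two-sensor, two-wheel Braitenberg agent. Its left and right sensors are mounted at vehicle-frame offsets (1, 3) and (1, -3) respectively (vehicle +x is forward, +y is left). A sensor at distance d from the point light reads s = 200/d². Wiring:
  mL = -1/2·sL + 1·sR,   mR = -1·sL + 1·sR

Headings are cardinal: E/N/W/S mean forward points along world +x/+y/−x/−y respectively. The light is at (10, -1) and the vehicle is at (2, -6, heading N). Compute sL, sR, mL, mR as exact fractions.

200/137 200/41 23300/5617 19200/5617

left sensor world pos  = (-1, -5); dL² = 137
right sensor world pos = (5, -5); dR² = 41
sL = 200/137 = 200/137
sR = 200/41 = 200/41
mL = -1/2·sL + 1·sR = 23300/5617
mR = -1·sL + 1·sR = 19200/5617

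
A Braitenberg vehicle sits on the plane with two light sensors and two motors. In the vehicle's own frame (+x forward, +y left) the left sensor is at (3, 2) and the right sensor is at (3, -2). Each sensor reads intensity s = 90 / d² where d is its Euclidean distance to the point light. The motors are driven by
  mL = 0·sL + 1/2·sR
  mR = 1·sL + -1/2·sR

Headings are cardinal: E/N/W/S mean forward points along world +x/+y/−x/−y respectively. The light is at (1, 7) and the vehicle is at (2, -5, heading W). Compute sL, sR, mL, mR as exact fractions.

9/20 45/52 45/104 9/520

left sensor world pos  = (-1, -7); dL² = 200
right sensor world pos = (-1, -3); dR² = 104
sL = 90/200 = 9/20
sR = 90/104 = 45/52
mL = 0·sL + 1/2·sR = 45/104
mR = 1·sL + -1/2·sR = 9/520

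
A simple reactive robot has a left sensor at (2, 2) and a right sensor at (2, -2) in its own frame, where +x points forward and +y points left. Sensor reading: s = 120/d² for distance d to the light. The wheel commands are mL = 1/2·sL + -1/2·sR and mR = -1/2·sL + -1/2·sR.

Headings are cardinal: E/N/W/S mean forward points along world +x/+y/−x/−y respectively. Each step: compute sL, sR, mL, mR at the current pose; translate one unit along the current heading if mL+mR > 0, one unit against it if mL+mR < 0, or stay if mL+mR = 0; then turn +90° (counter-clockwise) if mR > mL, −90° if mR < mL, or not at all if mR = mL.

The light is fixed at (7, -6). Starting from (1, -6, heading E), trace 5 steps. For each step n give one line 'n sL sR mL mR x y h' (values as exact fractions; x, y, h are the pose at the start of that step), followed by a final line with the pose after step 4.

0 6 6 0 -6 1 -6 E
1 120/29 24/17 672/493 -1368/493 0 -6 S
2 60/41 4/3 8/123 -172/123 0 -5 W
3 120/73 24/5 -576/365 -1176/365 1 -5 N
4 6 6 0 -6 1 -6 E
final 0 -6 S

n=0: pose=(1,-6,E); sL=6, sR=6; mL=0, mR=-6; mL+mR=-6 → advance -1; mR−mL=-6 → turn -1·90°
n=1: pose=(0,-6,S); sL=120/29, sR=24/17; mL=672/493, mR=-1368/493; mL+mR=-24/17 → advance -1; mR−mL=-120/29 → turn -1·90°
n=2: pose=(0,-5,W); sL=60/41, sR=4/3; mL=8/123, mR=-172/123; mL+mR=-4/3 → advance -1; mR−mL=-60/41 → turn -1·90°
n=3: pose=(1,-5,N); sL=120/73, sR=24/5; mL=-576/365, mR=-1176/365; mL+mR=-24/5 → advance -1; mR−mL=-120/73 → turn -1·90°
n=4: pose=(1,-6,E); sL=6, sR=6; mL=0, mR=-6; mL+mR=-6 → advance -1; mR−mL=-6 → turn -1·90°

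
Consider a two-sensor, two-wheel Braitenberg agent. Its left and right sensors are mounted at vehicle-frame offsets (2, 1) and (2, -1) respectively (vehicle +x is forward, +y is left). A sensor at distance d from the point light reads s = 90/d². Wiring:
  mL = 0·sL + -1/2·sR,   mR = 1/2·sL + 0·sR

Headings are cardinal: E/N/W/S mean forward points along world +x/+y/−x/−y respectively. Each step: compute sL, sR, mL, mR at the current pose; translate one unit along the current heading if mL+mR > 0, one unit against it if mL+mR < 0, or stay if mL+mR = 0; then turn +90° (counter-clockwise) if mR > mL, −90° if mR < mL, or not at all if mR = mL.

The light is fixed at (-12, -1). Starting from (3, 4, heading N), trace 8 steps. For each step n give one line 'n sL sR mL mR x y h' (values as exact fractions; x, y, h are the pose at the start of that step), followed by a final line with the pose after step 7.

n=0: pose=(3,4,N); sL=18/49, sR=18/61; mL=-9/61, mR=9/49; mL+mR=108/2989 → advance +1; mR−mL=990/2989 → turn +1·90°
n=1: pose=(3,5,W); sL=45/97, sR=45/109; mL=-45/218, mR=45/194; mL+mR=270/10573 → advance +1; mR−mL=4635/10573 → turn +1·90°
n=2: pose=(2,5,S); sL=90/241, sR=18/37; mL=-9/37, mR=45/241; mL+mR=-504/8917 → advance -1; mR−mL=3834/8917 → turn +1·90°
n=3: pose=(2,6,E); sL=9/32, sR=45/146; mL=-45/292, mR=9/64; mL+mR=-63/4672 → advance -1; mR−mL=1377/4672 → turn +1·90°
n=4: pose=(1,6,N); sL=2/5, sR=90/277; mL=-45/277, mR=1/5; mL+mR=52/1385 → advance +1; mR−mL=502/1385 → turn +1·90°
n=5: pose=(1,7,W); sL=9/17, sR=45/101; mL=-45/202, mR=9/34; mL+mR=72/1717 → advance +1; mR−mL=837/1717 → turn +1·90°
n=6: pose=(0,7,S); sL=18/41, sR=90/157; mL=-45/157, mR=9/41; mL+mR=-432/6437 → advance -1; mR−mL=3258/6437 → turn +1·90°
n=7: pose=(0,8,E); sL=45/148, sR=9/26; mL=-9/52, mR=45/296; mL+mR=-81/3848 → advance -1; mR−mL=1251/3848 → turn +1·90°

0 18/49 18/61 -9/61 9/49 3 4 N
1 45/97 45/109 -45/218 45/194 3 5 W
2 90/241 18/37 -9/37 45/241 2 5 S
3 9/32 45/146 -45/292 9/64 2 6 E
4 2/5 90/277 -45/277 1/5 1 6 N
5 9/17 45/101 -45/202 9/34 1 7 W
6 18/41 90/157 -45/157 9/41 0 7 S
7 45/148 9/26 -9/52 45/296 0 8 E
final -1 8 N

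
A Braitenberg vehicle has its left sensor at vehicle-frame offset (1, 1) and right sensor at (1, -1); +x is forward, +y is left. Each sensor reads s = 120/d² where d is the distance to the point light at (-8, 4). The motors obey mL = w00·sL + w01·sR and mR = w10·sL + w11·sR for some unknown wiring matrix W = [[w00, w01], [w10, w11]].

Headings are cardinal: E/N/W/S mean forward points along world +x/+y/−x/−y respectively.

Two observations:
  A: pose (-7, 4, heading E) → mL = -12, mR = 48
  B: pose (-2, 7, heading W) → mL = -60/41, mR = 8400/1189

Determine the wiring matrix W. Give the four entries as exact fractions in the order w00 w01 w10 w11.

0 -1/2 1 1

obs A: pose=(-7,4,E) → sL=24, sR=24, mL=-12, mR=48
obs B: pose=(-2,7,W) → sL=120/29, sR=120/41, mL=-60/41, mR=8400/1189
sensor matrix S = [[24, 24], [120/29, 120/41]]; det S = -34560/1189
solve [mL_A; mL_B] = S·[w00; w01] and [mR_A; mR_B] = S·[w10; w11]:
  w00 = 0, w01 = -1/2, w10 = 1, w11 = 1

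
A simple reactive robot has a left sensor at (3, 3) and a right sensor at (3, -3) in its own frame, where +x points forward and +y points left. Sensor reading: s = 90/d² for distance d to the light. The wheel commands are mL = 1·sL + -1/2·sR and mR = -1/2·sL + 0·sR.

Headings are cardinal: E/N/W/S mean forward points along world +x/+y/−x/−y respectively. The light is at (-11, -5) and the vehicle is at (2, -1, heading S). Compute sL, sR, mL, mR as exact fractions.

90/257 90/101 -2475/25957 -45/257

left sensor world pos  = (5, -4); dL² = 257
right sensor world pos = (-1, -4); dR² = 101
sL = 90/257 = 90/257
sR = 90/101 = 90/101
mL = 1·sL + -1/2·sR = -2475/25957
mR = -1/2·sL + 0·sR = -45/257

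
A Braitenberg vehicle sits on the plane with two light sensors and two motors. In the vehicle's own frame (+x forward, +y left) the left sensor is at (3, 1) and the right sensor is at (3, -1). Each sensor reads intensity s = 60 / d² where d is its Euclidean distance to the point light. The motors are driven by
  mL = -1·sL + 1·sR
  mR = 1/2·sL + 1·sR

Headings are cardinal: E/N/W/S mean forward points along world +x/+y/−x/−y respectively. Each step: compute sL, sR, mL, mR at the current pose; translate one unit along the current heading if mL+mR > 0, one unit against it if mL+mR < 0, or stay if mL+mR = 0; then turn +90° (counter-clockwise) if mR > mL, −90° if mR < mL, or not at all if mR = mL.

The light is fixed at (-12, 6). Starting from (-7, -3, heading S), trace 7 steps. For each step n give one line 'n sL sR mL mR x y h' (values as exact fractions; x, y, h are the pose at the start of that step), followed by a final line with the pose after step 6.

0 1/3 3/8 1/24 13/24 -7 -3 S
1 12/29 12/37 -96/1073 570/1073 -7 -4 E
2 30/37 30/49 -360/1813 1845/1813 -6 -4 N
3 60/109 60/73 2160/7957 8730/7957 -6 -3 W
4 1/3 3/8 1/24 13/24 -7 -3 S
5 12/29 12/37 -96/1073 570/1073 -7 -4 E
6 30/37 30/49 -360/1813 1845/1813 -6 -4 N
final -6 -3 W

n=0: pose=(-7,-3,S); sL=1/3, sR=3/8; mL=1/24, mR=13/24; mL+mR=7/12 → advance +1; mR−mL=1/2 → turn +1·90°
n=1: pose=(-7,-4,E); sL=12/29, sR=12/37; mL=-96/1073, mR=570/1073; mL+mR=474/1073 → advance +1; mR−mL=18/29 → turn +1·90°
n=2: pose=(-6,-4,N); sL=30/37, sR=30/49; mL=-360/1813, mR=1845/1813; mL+mR=1485/1813 → advance +1; mR−mL=45/37 → turn +1·90°
n=3: pose=(-6,-3,W); sL=60/109, sR=60/73; mL=2160/7957, mR=8730/7957; mL+mR=10890/7957 → advance +1; mR−mL=90/109 → turn +1·90°
n=4: pose=(-7,-3,S); sL=1/3, sR=3/8; mL=1/24, mR=13/24; mL+mR=7/12 → advance +1; mR−mL=1/2 → turn +1·90°
n=5: pose=(-7,-4,E); sL=12/29, sR=12/37; mL=-96/1073, mR=570/1073; mL+mR=474/1073 → advance +1; mR−mL=18/29 → turn +1·90°
n=6: pose=(-6,-4,N); sL=30/37, sR=30/49; mL=-360/1813, mR=1845/1813; mL+mR=1485/1813 → advance +1; mR−mL=45/37 → turn +1·90°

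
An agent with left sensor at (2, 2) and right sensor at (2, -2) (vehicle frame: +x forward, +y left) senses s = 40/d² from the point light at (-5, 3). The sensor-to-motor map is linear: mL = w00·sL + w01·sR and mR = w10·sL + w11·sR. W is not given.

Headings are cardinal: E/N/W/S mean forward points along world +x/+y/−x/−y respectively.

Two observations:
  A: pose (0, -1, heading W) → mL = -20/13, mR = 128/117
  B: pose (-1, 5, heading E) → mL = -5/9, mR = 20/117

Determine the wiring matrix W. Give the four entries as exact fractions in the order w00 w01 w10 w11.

obs A: pose=(0,-1,W) → sL=8/9, sR=40/13, mL=-20/13, mR=128/117
obs B: pose=(-1,5,E) → sL=10/13, sR=10/9, mL=-5/9, mR=20/117
sensor matrix S = [[8/9, 40/13], [10/13, 10/9]]; det S = -18880/13689
solve [mL_A; mL_B] = S·[w00; w01] and [mR_A; mR_B] = S·[w10; w11]:
  w00 = 0, w01 = -1/2, w10 = -1/2, w11 = 1/2

0 -1/2 -1/2 1/2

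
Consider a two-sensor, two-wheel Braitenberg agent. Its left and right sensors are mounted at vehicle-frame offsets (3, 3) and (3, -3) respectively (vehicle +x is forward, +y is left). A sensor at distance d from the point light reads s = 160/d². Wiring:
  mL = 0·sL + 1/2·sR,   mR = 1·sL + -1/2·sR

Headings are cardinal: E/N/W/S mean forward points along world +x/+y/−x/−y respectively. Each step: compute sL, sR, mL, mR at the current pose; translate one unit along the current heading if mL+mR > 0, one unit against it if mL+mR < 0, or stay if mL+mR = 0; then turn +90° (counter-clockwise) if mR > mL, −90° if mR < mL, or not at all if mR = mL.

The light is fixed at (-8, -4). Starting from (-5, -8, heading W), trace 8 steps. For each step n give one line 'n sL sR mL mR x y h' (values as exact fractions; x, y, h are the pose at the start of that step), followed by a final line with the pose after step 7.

n=0: pose=(-5,-8,W); sL=160/49, sR=160; mL=80, mR=-3760/49; mL+mR=160/49 → advance +1; mR−mL=-7680/49 → turn -1·90°
n=1: pose=(-6,-8,N); sL=80, sR=80/13; mL=40/13, mR=1000/13; mL+mR=80 → advance +1; mR−mL=960/13 → turn +1·90°
n=2: pose=(-6,-7,W); sL=160/37, sR=160; mL=80, mR=-2800/37; mL+mR=160/37 → advance +1; mR−mL=-5760/37 → turn -1·90°
n=3: pose=(-7,-7,N); sL=40, sR=10; mL=5, mR=35; mL+mR=40 → advance +1; mR−mL=30 → turn +1·90°
n=4: pose=(-7,-6,W); sL=160/29, sR=32; mL=16, mR=-304/29; mL+mR=160/29 → advance +1; mR−mL=-768/29 → turn -1·90°
n=5: pose=(-8,-6,N); sL=16, sR=16; mL=8, mR=8; mL+mR=16 → advance +1; mR−mL=0 → turn +0·90°
n=6: pose=(-8,-5,N); sL=160/13, sR=160/13; mL=80/13, mR=80/13; mL+mR=160/13 → advance +1; mR−mL=0 → turn +0·90°
n=7: pose=(-8,-4,N); sL=80/9, sR=80/9; mL=40/9, mR=40/9; mL+mR=80/9 → advance +1; mR−mL=0 → turn +0·90°

0 160/49 160 80 -3760/49 -5 -8 W
1 80 80/13 40/13 1000/13 -6 -8 N
2 160/37 160 80 -2800/37 -6 -7 W
3 40 10 5 35 -7 -7 N
4 160/29 32 16 -304/29 -7 -6 W
5 16 16 8 8 -8 -6 N
6 160/13 160/13 80/13 80/13 -8 -5 N
7 80/9 80/9 40/9 40/9 -8 -4 N
final -8 -3 N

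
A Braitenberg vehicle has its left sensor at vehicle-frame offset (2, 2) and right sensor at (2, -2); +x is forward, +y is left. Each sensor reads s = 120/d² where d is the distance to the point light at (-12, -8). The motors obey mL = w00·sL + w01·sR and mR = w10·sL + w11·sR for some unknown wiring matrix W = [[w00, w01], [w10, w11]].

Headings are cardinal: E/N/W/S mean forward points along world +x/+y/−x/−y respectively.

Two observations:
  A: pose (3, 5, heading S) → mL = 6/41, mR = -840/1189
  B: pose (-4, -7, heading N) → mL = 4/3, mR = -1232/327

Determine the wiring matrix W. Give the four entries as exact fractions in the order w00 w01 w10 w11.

1/2 0 -1 -1

obs A: pose=(3,5,S) → sL=12/41, sR=12/29, mL=6/41, mR=-840/1189
obs B: pose=(-4,-7,N) → sL=8/3, sR=120/109, mL=4/3, mR=-1232/327
sensor matrix S = [[12/41, 12/29], [8/3, 120/109]]; det S = -101248/129601
solve [mL_A; mL_B] = S·[w00; w01] and [mR_A; mR_B] = S·[w10; w11]:
  w00 = 1/2, w01 = 0, w10 = -1, w11 = -1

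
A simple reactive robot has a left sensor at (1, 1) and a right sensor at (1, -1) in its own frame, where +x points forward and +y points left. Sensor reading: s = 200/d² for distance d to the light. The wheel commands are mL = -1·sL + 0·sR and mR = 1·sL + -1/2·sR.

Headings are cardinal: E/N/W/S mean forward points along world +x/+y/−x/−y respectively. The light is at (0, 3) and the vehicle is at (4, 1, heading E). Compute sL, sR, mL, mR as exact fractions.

100/13 100/17 -100/13 1050/221

left sensor world pos  = (5, 2); dL² = 26
right sensor world pos = (5, 0); dR² = 34
sL = 200/26 = 100/13
sR = 200/34 = 100/17
mL = -1·sL + 0·sR = -100/13
mR = 1·sL + -1/2·sR = 1050/221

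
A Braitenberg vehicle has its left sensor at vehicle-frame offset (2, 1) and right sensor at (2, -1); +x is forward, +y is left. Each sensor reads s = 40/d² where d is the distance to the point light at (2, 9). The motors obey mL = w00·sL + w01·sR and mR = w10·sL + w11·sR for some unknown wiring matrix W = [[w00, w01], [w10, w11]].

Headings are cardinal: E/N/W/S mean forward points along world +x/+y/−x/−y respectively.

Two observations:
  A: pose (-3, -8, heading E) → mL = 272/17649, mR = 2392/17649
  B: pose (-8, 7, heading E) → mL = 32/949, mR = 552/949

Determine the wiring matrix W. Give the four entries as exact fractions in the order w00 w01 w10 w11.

1/2 -1/2 1/2 1/2

obs A: pose=(-3,-8,E) → sL=8/53, sR=40/333, mL=272/17649, mR=2392/17649
obs B: pose=(-8,7,E) → sL=8/13, sR=40/73, mL=32/949, mR=552/949
sensor matrix S = [[8/53, 40/333], [8/13, 40/73]]; det S = 147200/16748901
solve [mL_A; mL_B] = S·[w00; w01] and [mR_A; mR_B] = S·[w10; w11]:
  w00 = 1/2, w01 = -1/2, w10 = 1/2, w11 = 1/2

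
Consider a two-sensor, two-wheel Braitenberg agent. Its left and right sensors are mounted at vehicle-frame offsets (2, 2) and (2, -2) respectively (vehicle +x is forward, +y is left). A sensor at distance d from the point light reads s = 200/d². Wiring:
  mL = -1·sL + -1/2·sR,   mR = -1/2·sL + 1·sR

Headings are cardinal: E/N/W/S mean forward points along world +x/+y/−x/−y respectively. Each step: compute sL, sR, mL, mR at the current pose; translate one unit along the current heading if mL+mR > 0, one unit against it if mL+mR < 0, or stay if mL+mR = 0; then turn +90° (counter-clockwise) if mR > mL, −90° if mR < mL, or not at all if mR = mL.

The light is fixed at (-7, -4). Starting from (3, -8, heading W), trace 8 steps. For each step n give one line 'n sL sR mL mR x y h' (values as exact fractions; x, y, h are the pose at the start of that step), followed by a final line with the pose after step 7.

n=0: pose=(3,-8,W); sL=2, sR=50/17; mL=-59/17, mR=33/17; mL+mR=-26/17 → advance -1; mR−mL=92/17 → turn +1·90°
n=1: pose=(4,-8,S); sL=40/41, sR=200/117; mL=-8780/4797, mR=5860/4797; mL+mR=-2920/4797 → advance -1; mR−mL=4880/1599 → turn +1·90°
n=2: pose=(4,-7,E); sL=20/17, sR=100/97; mL=-2790/1649, mR=730/1649; mL+mR=-2060/1649 → advance -1; mR−mL=3520/1649 → turn +1·90°
n=3: pose=(3,-7,N); sL=40/13, sR=40/29; mL=-1420/377, mR=-60/377; mL+mR=-1480/377 → advance -1; mR−mL=1360/377 → turn +1·90°
n=4: pose=(3,-8,W); sL=2, sR=50/17; mL=-59/17, mR=33/17; mL+mR=-26/17 → advance -1; mR−mL=92/17 → turn +1·90°
n=5: pose=(4,-8,S); sL=40/41, sR=200/117; mL=-8780/4797, mR=5860/4797; mL+mR=-2920/4797 → advance -1; mR−mL=4880/1599 → turn +1·90°
n=6: pose=(4,-7,E); sL=20/17, sR=100/97; mL=-2790/1649, mR=730/1649; mL+mR=-2060/1649 → advance -1; mR−mL=3520/1649 → turn +1·90°
n=7: pose=(3,-7,N); sL=40/13, sR=40/29; mL=-1420/377, mR=-60/377; mL+mR=-1480/377 → advance -1; mR−mL=1360/377 → turn +1·90°

0 2 50/17 -59/17 33/17 3 -8 W
1 40/41 200/117 -8780/4797 5860/4797 4 -8 S
2 20/17 100/97 -2790/1649 730/1649 4 -7 E
3 40/13 40/29 -1420/377 -60/377 3 -7 N
4 2 50/17 -59/17 33/17 3 -8 W
5 40/41 200/117 -8780/4797 5860/4797 4 -8 S
6 20/17 100/97 -2790/1649 730/1649 4 -7 E
7 40/13 40/29 -1420/377 -60/377 3 -7 N
final 3 -8 W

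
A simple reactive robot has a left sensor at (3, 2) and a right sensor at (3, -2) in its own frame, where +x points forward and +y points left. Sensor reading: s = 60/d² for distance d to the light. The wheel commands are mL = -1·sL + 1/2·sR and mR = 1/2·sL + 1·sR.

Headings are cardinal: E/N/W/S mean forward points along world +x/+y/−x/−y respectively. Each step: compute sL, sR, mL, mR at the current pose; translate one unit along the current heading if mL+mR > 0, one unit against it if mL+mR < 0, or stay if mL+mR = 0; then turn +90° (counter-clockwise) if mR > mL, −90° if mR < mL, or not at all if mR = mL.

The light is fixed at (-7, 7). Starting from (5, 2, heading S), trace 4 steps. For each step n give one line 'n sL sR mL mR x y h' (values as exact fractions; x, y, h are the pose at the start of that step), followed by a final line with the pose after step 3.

0 3/13 15/41 -51/1066 513/1066 5 2 S
1 60/241 60/289 -10110/69649 23130/69649 5 1 E
2 6/13 10/39 -1/3 19/39 6 1 N
3 60/149 60/109 -2070/16241 12210/16241 6 2 W
final 5 2 S

n=0: pose=(5,2,S); sL=3/13, sR=15/41; mL=-51/1066, mR=513/1066; mL+mR=231/533 → advance +1; mR−mL=282/533 → turn +1·90°
n=1: pose=(5,1,E); sL=60/241, sR=60/289; mL=-10110/69649, mR=23130/69649; mL+mR=13020/69649 → advance +1; mR−mL=33240/69649 → turn +1·90°
n=2: pose=(6,1,N); sL=6/13, sR=10/39; mL=-1/3, mR=19/39; mL+mR=2/13 → advance +1; mR−mL=32/39 → turn +1·90°
n=3: pose=(6,2,W); sL=60/149, sR=60/109; mL=-2070/16241, mR=12210/16241; mL+mR=10140/16241 → advance +1; mR−mL=14280/16241 → turn +1·90°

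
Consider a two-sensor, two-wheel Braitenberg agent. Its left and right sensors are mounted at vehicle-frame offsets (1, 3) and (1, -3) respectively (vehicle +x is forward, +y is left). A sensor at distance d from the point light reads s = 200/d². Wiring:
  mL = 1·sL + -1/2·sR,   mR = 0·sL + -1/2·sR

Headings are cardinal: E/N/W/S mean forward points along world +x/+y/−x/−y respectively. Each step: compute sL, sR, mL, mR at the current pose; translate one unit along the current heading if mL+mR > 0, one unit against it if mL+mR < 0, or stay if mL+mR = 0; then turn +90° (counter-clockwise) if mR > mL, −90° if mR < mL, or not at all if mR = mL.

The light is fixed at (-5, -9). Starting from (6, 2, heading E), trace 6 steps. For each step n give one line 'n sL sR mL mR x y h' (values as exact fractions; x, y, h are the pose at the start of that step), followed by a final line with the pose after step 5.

n=0: pose=(6,2,E); sL=10/17, sR=25/26; mL=95/884, mR=-25/52; mL+mR=-165/442 → advance -1; mR−mL=-10/17 → turn -1·90°
n=1: pose=(5,2,S); sL=200/269, sR=200/149; mL=2900/40081, mR=-100/149; mL+mR=-24000/40081 → advance -1; mR−mL=-200/269 → turn -1·90°
n=2: pose=(5,3,W); sL=100/81, sR=100/153; mL=1250/1377, mR=-50/153; mL+mR=800/1377 → advance +1; mR−mL=-100/81 → turn -1·90°
n=3: pose=(4,3,N); sL=40/41, sR=200/313; mL=8420/12833, mR=-100/313; mL+mR=4320/12833 → advance +1; mR−mL=-40/41 → turn -1·90°
n=4: pose=(4,4,E); sL=50/89, sR=1; mL=11/178, mR=-1/2; mL+mR=-39/89 → advance -1; mR−mL=-50/89 → turn -1·90°
n=5: pose=(3,4,S); sL=40/53, sR=200/169; mL=1460/8957, mR=-100/169; mL+mR=-3840/8957 → advance -1; mR−mL=-40/53 → turn -1·90°

0 10/17 25/26 95/884 -25/52 6 2 E
1 200/269 200/149 2900/40081 -100/149 5 2 S
2 100/81 100/153 1250/1377 -50/153 5 3 W
3 40/41 200/313 8420/12833 -100/313 4 3 N
4 50/89 1 11/178 -1/2 4 4 E
5 40/53 200/169 1460/8957 -100/169 3 4 S
final 3 5 W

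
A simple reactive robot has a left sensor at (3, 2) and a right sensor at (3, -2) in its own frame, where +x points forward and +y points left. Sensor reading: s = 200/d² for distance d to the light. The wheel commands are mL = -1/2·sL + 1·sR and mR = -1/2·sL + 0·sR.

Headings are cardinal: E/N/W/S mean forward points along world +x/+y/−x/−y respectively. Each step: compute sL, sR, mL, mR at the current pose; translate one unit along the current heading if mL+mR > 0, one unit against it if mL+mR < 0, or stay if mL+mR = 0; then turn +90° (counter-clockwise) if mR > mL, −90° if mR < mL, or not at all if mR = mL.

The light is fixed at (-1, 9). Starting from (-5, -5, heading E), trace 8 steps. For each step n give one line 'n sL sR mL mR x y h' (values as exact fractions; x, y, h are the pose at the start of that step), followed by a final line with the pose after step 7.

n=0: pose=(-5,-5,E); sL=40/29, sR=200/257; mL=660/7453, mR=-20/29; mL+mR=-4480/7453 → advance -1; mR−mL=-200/257 → turn -1·90°
n=1: pose=(-6,-5,S); sL=100/149, sR=100/169; mL=6450/25181, mR=-50/149; mL+mR=-2000/25181 → advance -1; mR−mL=-100/169 → turn -1·90°
n=2: pose=(-6,-4,W); sL=200/289, sR=40/37; mL=7860/10693, mR=-100/289; mL+mR=4160/10693 → advance +1; mR−mL=-40/37 → turn -1·90°
n=3: pose=(-7,-4,N); sL=50/41, sR=50/29; mL=1325/1189, mR=-25/41; mL+mR=600/1189 → advance +1; mR−mL=-50/29 → turn -1·90°
n=4: pose=(-7,-3,E); sL=200/109, sR=40/41; mL=260/4469, mR=-100/109; mL+mR=-3840/4469 → advance -1; mR−mL=-40/41 → turn -1·90°
n=5: pose=(-8,-3,S); sL=4/5, sR=100/153; mL=194/765, mR=-2/5; mL+mR=-112/765 → advance -1; mR−mL=-100/153 → turn -1·90°
n=6: pose=(-8,-2,W); sL=200/269, sR=200/181; mL=35700/48689, mR=-100/269; mL+mR=17600/48689 → advance +1; mR−mL=-200/181 → turn -1·90°
n=7: pose=(-9,-2,N); sL=50/41, sR=2; mL=57/41, mR=-25/41; mL+mR=32/41 → advance +1; mR−mL=-2 → turn -1·90°

0 40/29 200/257 660/7453 -20/29 -5 -5 E
1 100/149 100/169 6450/25181 -50/149 -6 -5 S
2 200/289 40/37 7860/10693 -100/289 -6 -4 W
3 50/41 50/29 1325/1189 -25/41 -7 -4 N
4 200/109 40/41 260/4469 -100/109 -7 -3 E
5 4/5 100/153 194/765 -2/5 -8 -3 S
6 200/269 200/181 35700/48689 -100/269 -8 -2 W
7 50/41 2 57/41 -25/41 -9 -2 N
final -9 -1 E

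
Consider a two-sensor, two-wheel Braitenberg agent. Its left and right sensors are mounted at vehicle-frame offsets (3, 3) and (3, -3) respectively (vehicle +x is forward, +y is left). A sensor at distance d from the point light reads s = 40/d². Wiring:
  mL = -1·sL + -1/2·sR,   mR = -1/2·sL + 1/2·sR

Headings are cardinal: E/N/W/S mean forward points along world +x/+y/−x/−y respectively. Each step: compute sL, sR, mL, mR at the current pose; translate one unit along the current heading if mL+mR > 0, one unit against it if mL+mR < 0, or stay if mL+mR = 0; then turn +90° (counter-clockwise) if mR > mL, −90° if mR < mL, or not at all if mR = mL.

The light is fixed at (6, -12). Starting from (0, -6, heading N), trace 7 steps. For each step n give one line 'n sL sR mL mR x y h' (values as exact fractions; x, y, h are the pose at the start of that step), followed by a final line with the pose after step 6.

n=0: pose=(0,-6,N); sL=20/81, sR=4/9; mL=-38/81, mR=8/81; mL+mR=-10/27 → advance -1; mR−mL=46/81 → turn +1·90°
n=1: pose=(0,-7,W); sL=8/17, sR=8/29; mL=-300/493, mR=-48/493; mL+mR=-12/17 → advance -1; mR−mL=252/493 → turn +1·90°
n=2: pose=(1,-7,S); sL=5, sR=10/17; mL=-90/17, mR=-75/34; mL+mR=-15/2 → advance -1; mR−mL=105/34 → turn +1·90°
n=3: pose=(1,-6,E); sL=8/17, sR=40/13; mL=-444/221, mR=288/221; mL+mR=-12/17 → advance -1; mR−mL=732/221 → turn +1·90°
n=4: pose=(0,-6,N); sL=20/81, sR=4/9; mL=-38/81, mR=8/81; mL+mR=-10/27 → advance -1; mR−mL=46/81 → turn +1·90°
n=5: pose=(0,-7,W); sL=8/17, sR=8/29; mL=-300/493, mR=-48/493; mL+mR=-12/17 → advance -1; mR−mL=252/493 → turn +1·90°
n=6: pose=(1,-7,S); sL=5, sR=10/17; mL=-90/17, mR=-75/34; mL+mR=-15/2 → advance -1; mR−mL=105/34 → turn +1·90°

0 20/81 4/9 -38/81 8/81 0 -6 N
1 8/17 8/29 -300/493 -48/493 0 -7 W
2 5 10/17 -90/17 -75/34 1 -7 S
3 8/17 40/13 -444/221 288/221 1 -6 E
4 20/81 4/9 -38/81 8/81 0 -6 N
5 8/17 8/29 -300/493 -48/493 0 -7 W
6 5 10/17 -90/17 -75/34 1 -7 S
final 1 -6 E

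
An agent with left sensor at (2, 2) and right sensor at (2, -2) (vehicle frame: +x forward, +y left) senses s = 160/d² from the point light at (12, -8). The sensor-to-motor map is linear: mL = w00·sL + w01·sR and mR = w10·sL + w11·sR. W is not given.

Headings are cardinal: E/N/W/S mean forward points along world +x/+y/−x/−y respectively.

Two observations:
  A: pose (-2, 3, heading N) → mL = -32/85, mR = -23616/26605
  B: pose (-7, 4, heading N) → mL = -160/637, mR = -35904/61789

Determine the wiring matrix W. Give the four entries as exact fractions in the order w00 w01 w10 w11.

obs A: pose=(-2,3,N) → sL=32/85, sR=160/313, mL=-32/85, mR=-23616/26605
obs B: pose=(-7,4,N) → sL=160/637, sR=32/97, mL=-160/637, mR=-35904/61789
sensor matrix S = [[32/85, 160/313], [160/637, 32/97]]; det S = -6905856/1643896345
solve [mL_A; mL_B] = S·[w00; w01] and [mR_A; mR_B] = S·[w10; w11]:
  w00 = -1, w01 = 0, w10 = -1, w11 = -1

-1 0 -1 -1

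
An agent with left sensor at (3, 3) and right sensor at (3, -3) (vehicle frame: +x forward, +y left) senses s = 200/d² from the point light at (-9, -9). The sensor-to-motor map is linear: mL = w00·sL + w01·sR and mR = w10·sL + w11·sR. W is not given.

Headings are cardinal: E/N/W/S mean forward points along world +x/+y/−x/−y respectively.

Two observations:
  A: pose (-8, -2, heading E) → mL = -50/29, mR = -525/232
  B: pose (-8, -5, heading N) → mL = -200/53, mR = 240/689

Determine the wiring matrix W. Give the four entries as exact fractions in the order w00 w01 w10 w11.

-1 0 1/2 -1/2

obs A: pose=(-8,-2,E) → sL=50/29, sR=25/4, mL=-50/29, mR=-525/232
obs B: pose=(-8,-5,N) → sL=200/53, sR=40/13, mL=-200/53, mR=240/689
sensor matrix S = [[50/29, 25/4], [200/53, 40/13]]; det S = -365250/19981
solve [mL_A; mL_B] = S·[w00; w01] and [mR_A; mR_B] = S·[w10; w11]:
  w00 = -1, w01 = 0, w10 = 1/2, w11 = -1/2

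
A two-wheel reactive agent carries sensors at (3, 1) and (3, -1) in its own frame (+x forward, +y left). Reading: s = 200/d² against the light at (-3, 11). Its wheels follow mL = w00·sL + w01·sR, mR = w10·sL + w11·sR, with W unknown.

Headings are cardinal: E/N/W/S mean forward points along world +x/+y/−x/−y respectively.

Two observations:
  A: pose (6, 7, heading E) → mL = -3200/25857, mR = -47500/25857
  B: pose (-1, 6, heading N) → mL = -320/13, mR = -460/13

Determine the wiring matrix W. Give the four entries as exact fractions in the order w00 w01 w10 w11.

-1 1 -1/2 -1

obs A: pose=(6,7,E) → sL=200/153, sR=200/169, mL=-3200/25857, mR=-47500/25857
obs B: pose=(-1,6,N) → sL=40, sR=200/13, mL=-320/13, mR=-460/13
sensor matrix S = [[200/153, 200/169], [40, 200/13]]; det S = -704000/25857
solve [mL_A; mL_B] = S·[w00; w01] and [mR_A; mR_B] = S·[w10; w11]:
  w00 = -1, w01 = 1, w10 = -1/2, w11 = -1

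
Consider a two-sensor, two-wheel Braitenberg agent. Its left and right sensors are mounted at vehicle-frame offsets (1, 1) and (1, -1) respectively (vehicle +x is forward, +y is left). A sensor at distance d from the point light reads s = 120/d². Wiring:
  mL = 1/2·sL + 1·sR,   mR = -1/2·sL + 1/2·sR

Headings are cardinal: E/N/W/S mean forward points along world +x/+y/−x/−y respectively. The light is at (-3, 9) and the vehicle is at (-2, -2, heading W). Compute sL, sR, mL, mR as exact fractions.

left sensor world pos  = (-3, -3); dL² = 144
right sensor world pos = (-3, -1); dR² = 100
sL = 120/144 = 5/6
sR = 120/100 = 6/5
mL = 1/2·sL + 1·sR = 97/60
mR = -1/2·sL + 1/2·sR = 11/60

5/6 6/5 97/60 11/60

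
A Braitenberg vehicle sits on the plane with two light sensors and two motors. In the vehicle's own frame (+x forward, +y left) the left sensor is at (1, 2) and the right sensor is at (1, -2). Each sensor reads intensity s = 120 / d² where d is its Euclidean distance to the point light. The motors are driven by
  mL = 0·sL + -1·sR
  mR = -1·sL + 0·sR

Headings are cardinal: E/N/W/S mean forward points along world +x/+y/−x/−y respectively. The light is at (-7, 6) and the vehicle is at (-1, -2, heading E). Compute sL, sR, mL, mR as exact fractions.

24/17 120/149 -120/149 -24/17

left sensor world pos  = (0, 0); dL² = 85
right sensor world pos = (0, -4); dR² = 149
sL = 120/85 = 24/17
sR = 120/149 = 120/149
mL = 0·sL + -1·sR = -120/149
mR = -1·sL + 0·sR = -24/17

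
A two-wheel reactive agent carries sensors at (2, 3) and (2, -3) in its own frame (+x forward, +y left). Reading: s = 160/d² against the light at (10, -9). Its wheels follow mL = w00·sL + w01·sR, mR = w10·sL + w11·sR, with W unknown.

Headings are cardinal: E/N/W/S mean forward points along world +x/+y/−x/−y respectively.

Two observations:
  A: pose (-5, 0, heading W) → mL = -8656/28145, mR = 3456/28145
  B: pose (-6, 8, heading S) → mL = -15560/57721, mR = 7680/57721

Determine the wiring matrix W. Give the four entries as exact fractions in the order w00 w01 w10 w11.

-1 1/2 1 -1

obs A: pose=(-5,0,W) → sL=32/65, sR=160/433, mL=-8656/28145, mR=3456/28145
obs B: pose=(-6,8,S) → sL=80/197, sR=80/293, mL=-15560/57721, mR=7680/57721
sensor matrix S = [[32/65, 160/433], [80/197, 80/293]]; det S = -5081088/324911509
solve [mL_A; mL_B] = S·[w00; w01] and [mR_A; mR_B] = S·[w10; w11]:
  w00 = -1, w01 = 1/2, w10 = 1, w11 = -1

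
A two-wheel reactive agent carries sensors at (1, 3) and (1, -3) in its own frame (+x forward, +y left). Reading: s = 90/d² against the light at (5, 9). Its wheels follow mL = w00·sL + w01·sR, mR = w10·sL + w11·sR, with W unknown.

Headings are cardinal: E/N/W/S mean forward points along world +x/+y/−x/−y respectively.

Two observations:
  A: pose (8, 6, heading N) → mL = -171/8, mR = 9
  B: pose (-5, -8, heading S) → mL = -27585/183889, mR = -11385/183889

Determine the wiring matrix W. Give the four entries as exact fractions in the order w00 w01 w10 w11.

-1 1/2 1/2 -1

obs A: pose=(8,6,N) → sL=45/2, sR=9/4, mL=-171/8, mR=9
obs B: pose=(-5,-8,S) → sL=90/373, sR=90/493, mL=-27585/183889, mR=-11385/183889
sensor matrix S = [[45/2, 9/4], [90/373, 90/493]]; det S = 1310985/367778
solve [mL_A; mL_B] = S·[w00; w01] and [mR_A; mR_B] = S·[w10; w11]:
  w00 = -1, w01 = 1/2, w10 = 1/2, w11 = -1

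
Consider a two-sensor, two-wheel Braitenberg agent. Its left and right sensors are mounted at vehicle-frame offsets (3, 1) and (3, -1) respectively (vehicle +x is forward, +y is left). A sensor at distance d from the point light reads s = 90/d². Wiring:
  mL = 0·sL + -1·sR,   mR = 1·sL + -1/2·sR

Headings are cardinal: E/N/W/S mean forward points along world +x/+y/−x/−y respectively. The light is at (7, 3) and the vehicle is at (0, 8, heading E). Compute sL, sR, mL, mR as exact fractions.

45/26 45/16 -45/16 135/416

left sensor world pos  = (3, 9); dL² = 52
right sensor world pos = (3, 7); dR² = 32
sL = 90/52 = 45/26
sR = 90/32 = 45/16
mL = 0·sL + -1·sR = -45/16
mR = 1·sL + -1/2·sR = 135/416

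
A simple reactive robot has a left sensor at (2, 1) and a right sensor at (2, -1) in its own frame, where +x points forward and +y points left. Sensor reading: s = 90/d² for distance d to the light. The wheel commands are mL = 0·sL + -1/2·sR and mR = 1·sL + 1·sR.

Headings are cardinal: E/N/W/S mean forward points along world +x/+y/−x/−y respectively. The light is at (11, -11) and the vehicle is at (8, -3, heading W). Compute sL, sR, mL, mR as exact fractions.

45/37 45/53 -45/106 4050/1961

left sensor world pos  = (6, -4); dL² = 74
right sensor world pos = (6, -2); dR² = 106
sL = 90/74 = 45/37
sR = 90/106 = 45/53
mL = 0·sL + -1/2·sR = -45/106
mR = 1·sL + 1·sR = 4050/1961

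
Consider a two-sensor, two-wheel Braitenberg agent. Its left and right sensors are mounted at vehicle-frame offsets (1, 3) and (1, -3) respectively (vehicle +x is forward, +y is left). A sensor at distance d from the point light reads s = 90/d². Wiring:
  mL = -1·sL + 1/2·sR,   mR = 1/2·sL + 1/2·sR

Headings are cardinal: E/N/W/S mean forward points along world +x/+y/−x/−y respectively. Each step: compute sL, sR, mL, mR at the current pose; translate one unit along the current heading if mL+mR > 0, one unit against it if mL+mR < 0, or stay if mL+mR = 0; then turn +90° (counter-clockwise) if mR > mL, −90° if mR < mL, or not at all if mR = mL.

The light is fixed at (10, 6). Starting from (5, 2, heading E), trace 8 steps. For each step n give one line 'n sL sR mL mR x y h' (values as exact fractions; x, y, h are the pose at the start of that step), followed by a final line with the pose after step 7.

0 90/17 18/13 -1017/221 738/221 5 2 E
1 1 5 3/2 3 4 2 N
2 18/17 90/49 -117/833 1206/833 4 3 W
3 45/16 45/58 -1125/464 1665/928 3 3 S
4 90/37 90/61 -3825/2257 4410/2257 3 4 E
5 45/41 9 279/82 207/41 4 4 N
6 18/13 90/53 -369/689 1062/689 4 5 W
7 9/2 45/52 -423/104 279/104 3 5 S
final 3 6 E

n=0: pose=(5,2,E); sL=90/17, sR=18/13; mL=-1017/221, mR=738/221; mL+mR=-279/221 → advance -1; mR−mL=135/17 → turn +1·90°
n=1: pose=(4,2,N); sL=1, sR=5; mL=3/2, mR=3; mL+mR=9/2 → advance +1; mR−mL=3/2 → turn +1·90°
n=2: pose=(4,3,W); sL=18/17, sR=90/49; mL=-117/833, mR=1206/833; mL+mR=1089/833 → advance +1; mR−mL=27/17 → turn +1·90°
n=3: pose=(3,3,S); sL=45/16, sR=45/58; mL=-1125/464, mR=1665/928; mL+mR=-585/928 → advance -1; mR−mL=135/32 → turn +1·90°
n=4: pose=(3,4,E); sL=90/37, sR=90/61; mL=-3825/2257, mR=4410/2257; mL+mR=585/2257 → advance +1; mR−mL=135/37 → turn +1·90°
n=5: pose=(4,4,N); sL=45/41, sR=9; mL=279/82, mR=207/41; mL+mR=693/82 → advance +1; mR−mL=135/82 → turn +1·90°
n=6: pose=(4,5,W); sL=18/13, sR=90/53; mL=-369/689, mR=1062/689; mL+mR=693/689 → advance +1; mR−mL=27/13 → turn +1·90°
n=7: pose=(3,5,S); sL=9/2, sR=45/52; mL=-423/104, mR=279/104; mL+mR=-18/13 → advance -1; mR−mL=27/4 → turn +1·90°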